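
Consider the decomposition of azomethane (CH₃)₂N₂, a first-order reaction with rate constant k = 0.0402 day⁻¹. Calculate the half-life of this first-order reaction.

17.24 day

Step 1: For a first-order reaction, t₁/₂ = ln(2)/k
Step 2: t₁/₂ = ln(2)/0.0402
Step 3: t₁/₂ = 0.6931/0.0402 = 17.24 day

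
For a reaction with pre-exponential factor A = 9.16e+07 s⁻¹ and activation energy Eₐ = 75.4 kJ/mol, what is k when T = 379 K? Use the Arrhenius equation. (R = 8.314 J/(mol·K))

3.71e-03 s⁻¹

Step 1: Use the Arrhenius equation: k = A × exp(-Eₐ/RT)
Step 2: Convert Eₐ to J/mol: 75.4 kJ/mol = 75400 J/mol
Step 3: Calculate the exponent: -Eₐ/(RT) = -75400/(8.314 × 379) = -23.92887
Step 4: k = 9.16e+07 × exp(-23.92887)
Step 5: k = 9.16e+07 × 4.05344e-11 = 3.7130e-03 s⁻¹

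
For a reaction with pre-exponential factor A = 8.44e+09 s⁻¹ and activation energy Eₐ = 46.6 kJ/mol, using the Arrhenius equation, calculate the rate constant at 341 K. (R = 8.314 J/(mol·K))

6.14e+02 s⁻¹

Step 1: Use the Arrhenius equation: k = A × exp(-Eₐ/RT)
Step 2: Convert Eₐ to J/mol: 46.6 kJ/mol = 46600 J/mol
Step 3: Calculate the exponent: -Eₐ/(RT) = -46600/(8.314 × 341) = -16.43696
Step 4: k = 8.44e+09 × exp(-16.43696)
Step 5: k = 8.44e+09 × 7.26974e-08 = 6.1357e+02 s⁻¹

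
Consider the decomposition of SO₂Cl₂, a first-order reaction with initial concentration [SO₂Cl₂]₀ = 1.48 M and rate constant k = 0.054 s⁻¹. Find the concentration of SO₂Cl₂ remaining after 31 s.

0.2775 M

Step 1: For a first-order reaction: [SO₂Cl₂] = [SO₂Cl₂]₀ × e^(-kt)
Step 2: [SO₂Cl₂] = 1.48 × e^(-0.054 × 31)
Step 3: [SO₂Cl₂] = 1.48 × e^(-1.674)
Step 4: [SO₂Cl₂] = 1.48 × 0.187496 = 0.2775 M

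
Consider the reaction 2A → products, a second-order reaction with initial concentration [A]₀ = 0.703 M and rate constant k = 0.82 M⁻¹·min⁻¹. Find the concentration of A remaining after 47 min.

0.02502 M

Step 1: For a second-order reaction: 1/[A] = 1/[A]₀ + kt
Step 2: 1/[A] = 1/0.703 + 0.82 × 47
Step 3: 1/[A] = 1.422 + 38.54 = 39.96
Step 4: [A] = 1/39.96 = 0.02502 M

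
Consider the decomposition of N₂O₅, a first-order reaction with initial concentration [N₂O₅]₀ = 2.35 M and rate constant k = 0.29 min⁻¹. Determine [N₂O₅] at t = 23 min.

0.002981 M

Step 1: For a first-order reaction: [N₂O₅] = [N₂O₅]₀ × e^(-kt)
Step 2: [N₂O₅] = 2.35 × e^(-0.29 × 23)
Step 3: [N₂O₅] = 2.35 × e^(-6.67)
Step 4: [N₂O₅] = 2.35 × 0.0012684 = 0.002981 M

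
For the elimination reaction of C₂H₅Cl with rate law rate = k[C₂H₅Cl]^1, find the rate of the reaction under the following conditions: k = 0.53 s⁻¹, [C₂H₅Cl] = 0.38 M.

0.2014 M/s

Step 1: Identify the rate law: rate = k[C₂H₅Cl]^1
Step 2: Substitute values: rate = 0.53 × (0.38)^1
Step 3: Calculate: rate = 0.53 × 0.38 = 0.2014 M/s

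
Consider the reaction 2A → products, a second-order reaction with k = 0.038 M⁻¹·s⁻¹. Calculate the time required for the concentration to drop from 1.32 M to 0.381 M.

49.13 s

Step 1: For second-order: t = (1/[A] - 1/[A]₀)/k
Step 2: t = (1/0.381 - 1/1.32)/0.038
Step 3: t = (2.625 - 0.7576)/0.038
Step 4: t = 1.867/0.038 = 49.13 s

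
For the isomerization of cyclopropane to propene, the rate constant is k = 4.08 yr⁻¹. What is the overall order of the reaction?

first order (1)

Step 1: The units of k for an nth-order reaction are (concentration)^(1-n)·(time)⁻¹.
Step 2: Here k has units yr⁻¹, so the concentration exponent is 0.
Step 3: 1 - n = 0 ⇒ n = 1. The reaction is first order.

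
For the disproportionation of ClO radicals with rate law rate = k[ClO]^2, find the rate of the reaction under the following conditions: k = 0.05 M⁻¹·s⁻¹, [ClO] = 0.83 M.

0.03444 M/s

Step 1: Identify the rate law: rate = k[ClO]^2
Step 2: Substitute values: rate = 0.05 × (0.83)^2
Step 3: Calculate: rate = 0.05 × 0.6889 = 0.034445 M/s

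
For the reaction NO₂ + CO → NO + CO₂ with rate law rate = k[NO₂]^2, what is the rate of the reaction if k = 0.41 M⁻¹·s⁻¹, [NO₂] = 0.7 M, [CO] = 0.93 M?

0.2009 M/s

Step 1: The rate law is rate = k[NO₂]^2
Step 2: Note that the rate does not depend on [CO] (zero order in CO).
Step 3: rate = 0.41 × (0.7)^2 = 0.2009 M/s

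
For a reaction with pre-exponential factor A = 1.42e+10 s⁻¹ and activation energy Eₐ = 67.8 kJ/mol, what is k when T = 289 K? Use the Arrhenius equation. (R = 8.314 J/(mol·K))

7.90e-03 s⁻¹

Step 1: Use the Arrhenius equation: k = A × exp(-Eₐ/RT)
Step 2: Convert Eₐ to J/mol: 67.8 kJ/mol = 67800 J/mol
Step 3: Calculate the exponent: -Eₐ/(RT) = -67800/(8.314 × 289) = -28.21771
Step 4: k = 1.42e+10 × exp(-28.21771)
Step 5: k = 1.42e+10 × 5.56166e-13 = 7.8976e-03 s⁻¹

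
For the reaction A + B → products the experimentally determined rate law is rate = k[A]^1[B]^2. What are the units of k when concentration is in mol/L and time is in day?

(mol/L)⁻²·day⁻¹

Step 1: Overall order = 1 + 2 = 3.
Step 2: rate has units mol/L·day⁻¹; [A]^1[B]^2 has units (mol/L)^3.
Step 3: k = rate/([A]^1[B]^2), so units of k = (mol/L)^(1-3)·day⁻¹ = (mol/L)⁻²·day⁻¹.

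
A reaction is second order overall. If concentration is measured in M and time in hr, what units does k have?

M⁻¹·hr⁻¹

Step 1: For overall order n, rate = k × (concentration)^n.
Step 2: Rate has units M·hr⁻¹; concentration term has units M^2.
Step 3: k = rate / (concentration)^n, so units of k = M^(1-2)·hr⁻¹ = M⁻¹·hr⁻¹.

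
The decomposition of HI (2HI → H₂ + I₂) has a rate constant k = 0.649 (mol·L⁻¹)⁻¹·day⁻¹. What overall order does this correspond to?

second order (2)

Step 1: The units of k for an nth-order reaction are (concentration)^(1-n)·(time)⁻¹.
Step 2: Here k has units (mol·L⁻¹)⁻¹·day⁻¹, so the concentration exponent is -1.
Step 3: 1 - n = -1 ⇒ n = 2. The reaction is second order.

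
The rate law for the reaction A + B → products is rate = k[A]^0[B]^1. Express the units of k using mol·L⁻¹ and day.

day⁻¹

Step 1: Overall order = 0 + 1 = 1.
Step 2: rate has units mol·L⁻¹·day⁻¹; [A]^0[B]^1 has units (mol·L⁻¹)^1.
Step 3: k = rate/([A]^0[B]^1), so units of k = (mol·L⁻¹)^(1-1)·day⁻¹ = day⁻¹.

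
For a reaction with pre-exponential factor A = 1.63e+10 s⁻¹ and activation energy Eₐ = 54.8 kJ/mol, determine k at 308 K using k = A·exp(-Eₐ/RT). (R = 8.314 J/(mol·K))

8.28e+00 s⁻¹

Step 1: Use the Arrhenius equation: k = A × exp(-Eₐ/RT)
Step 2: Convert Eₐ to J/mol: 54.8 kJ/mol = 54800 J/mol
Step 3: Calculate the exponent: -Eₐ/(RT) = -54800/(8.314 × 308) = -21.40030
Step 4: k = 1.63e+10 × exp(-21.40030)
Step 5: k = 1.63e+10 × 5.08122e-10 = 8.2824e+00 s⁻¹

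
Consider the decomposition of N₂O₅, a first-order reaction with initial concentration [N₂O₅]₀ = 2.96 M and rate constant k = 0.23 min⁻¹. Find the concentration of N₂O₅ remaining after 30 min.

0.002983 M

Step 1: For a first-order reaction: [N₂O₅] = [N₂O₅]₀ × e^(-kt)
Step 2: [N₂O₅] = 2.96 × e^(-0.23 × 30)
Step 3: [N₂O₅] = 2.96 × e^(-6.9)
Step 4: [N₂O₅] = 2.96 × 0.00100779 = 0.002983 M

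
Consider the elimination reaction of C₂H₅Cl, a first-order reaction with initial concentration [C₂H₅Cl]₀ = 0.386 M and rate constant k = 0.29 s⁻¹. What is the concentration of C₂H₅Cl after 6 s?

0.06775 M

Step 1: For a first-order reaction: [C₂H₅Cl] = [C₂H₅Cl]₀ × e^(-kt)
Step 2: [C₂H₅Cl] = 0.386 × e^(-0.29 × 6)
Step 3: [C₂H₅Cl] = 0.386 × e^(-1.74)
Step 4: [C₂H₅Cl] = 0.386 × 0.17552 = 0.06775 M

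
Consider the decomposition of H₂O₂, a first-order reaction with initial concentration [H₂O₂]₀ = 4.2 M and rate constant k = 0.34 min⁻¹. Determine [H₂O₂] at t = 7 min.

0.3887 M

Step 1: For a first-order reaction: [H₂O₂] = [H₂O₂]₀ × e^(-kt)
Step 2: [H₂O₂] = 4.2 × e^(-0.34 × 7)
Step 3: [H₂O₂] = 4.2 × e^(-2.38)
Step 4: [H₂O₂] = 4.2 × 0.0925506 = 0.3887 M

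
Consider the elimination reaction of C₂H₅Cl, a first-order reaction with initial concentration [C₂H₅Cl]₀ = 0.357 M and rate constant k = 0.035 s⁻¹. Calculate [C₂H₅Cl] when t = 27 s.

0.1388 M

Step 1: For a first-order reaction: [C₂H₅Cl] = [C₂H₅Cl]₀ × e^(-kt)
Step 2: [C₂H₅Cl] = 0.357 × e^(-0.035 × 27)
Step 3: [C₂H₅Cl] = 0.357 × e^(-0.945)
Step 4: [C₂H₅Cl] = 0.357 × 0.38868 = 0.1388 M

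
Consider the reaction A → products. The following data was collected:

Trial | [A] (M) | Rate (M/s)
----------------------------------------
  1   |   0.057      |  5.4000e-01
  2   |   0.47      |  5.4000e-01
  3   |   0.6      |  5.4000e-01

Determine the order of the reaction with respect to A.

zeroth order (0)

Step 1: Compare trials - when concentration changes, rate stays constant.
Step 2: rate₂/rate₁ = 5.4000e-01/5.4000e-01 = 1
Step 3: [A]₂/[A]₁ = 0.47/0.057 = 8.246
Step 4: Since rate ratio ≈ (conc ratio)^0, the reaction is zeroth order.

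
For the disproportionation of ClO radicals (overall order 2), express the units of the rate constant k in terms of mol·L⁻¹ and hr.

(mol·L⁻¹)⁻¹·hr⁻¹

Step 1: For overall order n, rate = k × (concentration)^n.
Step 2: Rate has units mol·L⁻¹·hr⁻¹; concentration term has units (mol·L⁻¹)^2.
Step 3: k = rate / (concentration)^n, so units of k = (mol·L⁻¹)^(1-2)·hr⁻¹ = (mol·L⁻¹)⁻¹·hr⁻¹.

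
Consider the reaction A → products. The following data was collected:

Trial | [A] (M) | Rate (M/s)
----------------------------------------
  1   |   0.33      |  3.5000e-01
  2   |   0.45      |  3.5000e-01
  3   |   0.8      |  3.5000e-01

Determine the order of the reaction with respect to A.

zeroth order (0)

Step 1: Compare trials - when concentration changes, rate stays constant.
Step 2: rate₂/rate₁ = 3.5000e-01/3.5000e-01 = 1
Step 3: [A]₂/[A]₁ = 0.45/0.33 = 1.364
Step 4: Since rate ratio ≈ (conc ratio)^0, the reaction is zeroth order.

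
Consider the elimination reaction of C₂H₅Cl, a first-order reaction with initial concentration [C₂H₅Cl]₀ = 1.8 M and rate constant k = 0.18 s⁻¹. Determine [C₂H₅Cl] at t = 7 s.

0.5106 M

Step 1: For a first-order reaction: [C₂H₅Cl] = [C₂H₅Cl]₀ × e^(-kt)
Step 2: [C₂H₅Cl] = 1.8 × e^(-0.18 × 7)
Step 3: [C₂H₅Cl] = 1.8 × e^(-1.26)
Step 4: [C₂H₅Cl] = 1.8 × 0.283654 = 0.5106 M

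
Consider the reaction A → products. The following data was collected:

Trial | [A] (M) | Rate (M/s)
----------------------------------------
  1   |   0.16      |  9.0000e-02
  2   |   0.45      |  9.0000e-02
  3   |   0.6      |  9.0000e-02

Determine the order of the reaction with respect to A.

zeroth order (0)

Step 1: Compare trials - when concentration changes, rate stays constant.
Step 2: rate₂/rate₁ = 9.0000e-02/9.0000e-02 = 1
Step 3: [A]₂/[A]₁ = 0.45/0.16 = 2.812
Step 4: Since rate ratio ≈ (conc ratio)^0, the reaction is zeroth order.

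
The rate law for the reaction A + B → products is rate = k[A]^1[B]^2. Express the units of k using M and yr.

M⁻²·yr⁻¹

Step 1: Overall order = 1 + 2 = 3.
Step 2: rate has units M·yr⁻¹; [A]^1[B]^2 has units M^3.
Step 3: k = rate/([A]^1[B]^2), so units of k = M^(1-3)·yr⁻¹ = M⁻²·yr⁻¹.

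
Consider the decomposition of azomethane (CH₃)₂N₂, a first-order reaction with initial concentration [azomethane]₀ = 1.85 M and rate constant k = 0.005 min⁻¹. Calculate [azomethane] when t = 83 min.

1.222 M

Step 1: For a first-order reaction: [azomethane] = [azomethane]₀ × e^(-kt)
Step 2: [azomethane] = 1.85 × e^(-0.005 × 83)
Step 3: [azomethane] = 1.85 × e^(-0.415)
Step 4: [azomethane] = 1.85 × 0.66034 = 1.222 M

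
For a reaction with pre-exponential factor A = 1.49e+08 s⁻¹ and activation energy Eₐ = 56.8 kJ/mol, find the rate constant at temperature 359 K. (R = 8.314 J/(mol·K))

8.10e-01 s⁻¹

Step 1: Use the Arrhenius equation: k = A × exp(-Eₐ/RT)
Step 2: Convert Eₐ to J/mol: 56.8 kJ/mol = 56800 J/mol
Step 3: Calculate the exponent: -Eₐ/(RT) = -56800/(8.314 × 359) = -19.03022
Step 4: k = 1.49e+08 × exp(-19.03022)
Step 5: k = 1.49e+08 × 5.43601e-09 = 8.0997e-01 s⁻¹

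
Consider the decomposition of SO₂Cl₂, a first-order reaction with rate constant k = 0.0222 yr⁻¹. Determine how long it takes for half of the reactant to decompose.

31.22 yr

Step 1: For a first-order reaction, t₁/₂ = ln(2)/k
Step 2: t₁/₂ = ln(2)/0.0222
Step 3: t₁/₂ = 0.6931/0.0222 = 31.22 yr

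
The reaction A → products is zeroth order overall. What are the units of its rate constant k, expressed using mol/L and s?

mol/L·s⁻¹

Step 1: For overall order n, rate = k × (concentration)^n.
Step 2: Rate has units mol/L·s⁻¹; concentration term has units (mol/L)^0.
Step 3: k = rate / (concentration)^n, so units of k = (mol/L)^(1-0)·s⁻¹ = mol/L·s⁻¹.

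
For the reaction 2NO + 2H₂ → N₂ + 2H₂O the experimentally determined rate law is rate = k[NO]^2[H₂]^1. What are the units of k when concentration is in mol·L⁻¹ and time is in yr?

(mol·L⁻¹)⁻²·yr⁻¹

Step 1: Overall order = 2 + 1 = 3.
Step 2: rate has units mol·L⁻¹·yr⁻¹; [NO]^2[H₂]^1 has units (mol·L⁻¹)^3.
Step 3: k = rate/([NO]^2[H₂]^1), so units of k = (mol·L⁻¹)^(1-3)·yr⁻¹ = (mol·L⁻¹)⁻²·yr⁻¹.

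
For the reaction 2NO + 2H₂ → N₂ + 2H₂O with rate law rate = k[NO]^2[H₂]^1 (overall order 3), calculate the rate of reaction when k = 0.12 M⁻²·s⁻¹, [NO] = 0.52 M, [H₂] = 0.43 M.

0.01395 M/s

Step 1: The rate law is rate = k[NO]^2[H₂]^1, overall order = 2+1 = 3
Step 2: Substitute values: rate = 0.12 × (0.52)^2 × (0.43)^1
Step 3: rate = 0.12 × 0.2704 × 0.43 = 0.0139526 M/s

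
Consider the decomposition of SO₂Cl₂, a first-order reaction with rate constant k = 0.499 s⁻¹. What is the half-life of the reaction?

1.389 s

Step 1: For a first-order reaction, t₁/₂ = ln(2)/k
Step 2: t₁/₂ = ln(2)/0.499
Step 3: t₁/₂ = 0.6931/0.499 = 1.389 s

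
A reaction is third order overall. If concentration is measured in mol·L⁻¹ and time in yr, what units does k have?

(mol·L⁻¹)⁻²·yr⁻¹

Step 1: For overall order n, rate = k × (concentration)^n.
Step 2: Rate has units mol·L⁻¹·yr⁻¹; concentration term has units (mol·L⁻¹)^3.
Step 3: k = rate / (concentration)^n, so units of k = (mol·L⁻¹)^(1-3)·yr⁻¹ = (mol·L⁻¹)⁻²·yr⁻¹.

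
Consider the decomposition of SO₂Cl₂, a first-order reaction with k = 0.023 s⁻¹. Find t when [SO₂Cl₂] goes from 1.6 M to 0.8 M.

30.14 s

Step 1: For first-order: t = ln([SO₂Cl₂]₀/[SO₂Cl₂])/k
Step 2: t = ln(1.6/0.8)/0.023
Step 3: t = ln(2)/0.023
Step 4: t = 0.6931/0.023 = 30.14 s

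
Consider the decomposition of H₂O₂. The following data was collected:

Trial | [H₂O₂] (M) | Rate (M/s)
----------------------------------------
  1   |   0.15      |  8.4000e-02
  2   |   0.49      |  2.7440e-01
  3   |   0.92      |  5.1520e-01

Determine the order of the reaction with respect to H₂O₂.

first order (1)

Step 1: Compare trials to find order n where rate₂/rate₁ = ([H₂O₂]₂/[H₂O₂]₁)^n
Step 2: rate₂/rate₁ = 2.7440e-01/8.4000e-02 = 3.267
Step 3: [H₂O₂]₂/[H₂O₂]₁ = 0.49/0.15 = 3.267
Step 4: n = ln(3.267)/ln(3.267) = 1.00 ≈ 1
Step 5: The reaction is first order in H₂O₂.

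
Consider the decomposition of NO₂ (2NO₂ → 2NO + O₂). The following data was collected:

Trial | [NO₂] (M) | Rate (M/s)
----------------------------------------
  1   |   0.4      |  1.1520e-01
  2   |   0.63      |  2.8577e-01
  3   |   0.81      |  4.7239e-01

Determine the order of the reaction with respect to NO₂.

second order (2)

Step 1: Compare trials to find order n where rate₂/rate₁ = ([NO₂]₂/[NO₂]₁)^n
Step 2: rate₂/rate₁ = 2.8577e-01/1.1520e-01 = 2.481
Step 3: [NO₂]₂/[NO₂]₁ = 0.63/0.4 = 1.575
Step 4: n = ln(2.481)/ln(1.575) = 2.00 ≈ 2
Step 5: The reaction is second order in NO₂.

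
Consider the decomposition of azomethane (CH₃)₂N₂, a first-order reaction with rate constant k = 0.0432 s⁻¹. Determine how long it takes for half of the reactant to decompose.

16.05 s

Step 1: For a first-order reaction, t₁/₂ = ln(2)/k
Step 2: t₁/₂ = ln(2)/0.0432
Step 3: t₁/₂ = 0.6931/0.0432 = 16.05 s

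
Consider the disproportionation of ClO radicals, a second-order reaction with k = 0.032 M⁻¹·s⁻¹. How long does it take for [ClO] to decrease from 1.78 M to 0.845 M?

19.43 s

Step 1: For second-order: t = (1/[ClO] - 1/[ClO]₀)/k
Step 2: t = (1/0.845 - 1/1.78)/0.032
Step 3: t = (1.183 - 0.5618)/0.032
Step 4: t = 0.6216/0.032 = 19.43 s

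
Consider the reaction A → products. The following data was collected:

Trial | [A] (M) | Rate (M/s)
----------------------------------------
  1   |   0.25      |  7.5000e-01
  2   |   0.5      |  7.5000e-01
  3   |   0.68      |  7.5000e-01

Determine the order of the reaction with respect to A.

zeroth order (0)

Step 1: Compare trials - when concentration changes, rate stays constant.
Step 2: rate₂/rate₁ = 7.5000e-01/7.5000e-01 = 1
Step 3: [A]₂/[A]₁ = 0.5/0.25 = 2
Step 4: Since rate ratio ≈ (conc ratio)^0, the reaction is zeroth order.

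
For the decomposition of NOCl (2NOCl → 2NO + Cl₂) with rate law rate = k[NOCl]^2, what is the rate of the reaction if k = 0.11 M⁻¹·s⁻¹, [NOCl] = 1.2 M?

0.1584 M/s

Step 1: Identify the rate law: rate = k[NOCl]^2
Step 2: Substitute values: rate = 0.11 × (1.2)^2
Step 3: Calculate: rate = 0.11 × 1.44 = 0.1584 M/s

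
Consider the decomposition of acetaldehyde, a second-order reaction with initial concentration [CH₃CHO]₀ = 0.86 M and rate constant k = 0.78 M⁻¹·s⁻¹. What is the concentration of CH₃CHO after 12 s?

0.09503 M

Step 1: For a second-order reaction: 1/[CH₃CHO] = 1/[CH₃CHO]₀ + kt
Step 2: 1/[CH₃CHO] = 1/0.86 + 0.78 × 12
Step 3: 1/[CH₃CHO] = 1.163 + 9.36 = 10.52
Step 4: [CH₃CHO] = 1/10.52 = 0.09503 M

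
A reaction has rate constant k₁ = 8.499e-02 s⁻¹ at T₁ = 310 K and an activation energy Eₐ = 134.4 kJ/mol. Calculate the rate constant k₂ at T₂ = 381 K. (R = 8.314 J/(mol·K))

1.412e+03 s⁻¹

Step 1: Use the two-temperature Arrhenius form: ln(k₂/k₁) = -Eₐ/R × (1/T₂ - 1/T₁)
Step 2: Convert Eₐ to J/mol: 134.4 kJ/mol = 134400 J/mol
Step 3: 1/T₂ - 1/T₁ = 1/381 - 1/310 = -6.011345e-04 K⁻¹
Step 4: ln(k₂/k₁) = -134400/8.314 × -6.011345e-04 = 9.71764
Step 5: k₂ = k₁ × exp(9.71764) = 8.499e-02 × 1.66080e+04 = 1.412e+03 s⁻¹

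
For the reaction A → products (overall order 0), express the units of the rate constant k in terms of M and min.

M·min⁻¹

Step 1: For overall order n, rate = k × (concentration)^n.
Step 2: Rate has units M·min⁻¹; concentration term has units M^0.
Step 3: k = rate / (concentration)^n, so units of k = M^(1-0)·min⁻¹ = M·min⁻¹.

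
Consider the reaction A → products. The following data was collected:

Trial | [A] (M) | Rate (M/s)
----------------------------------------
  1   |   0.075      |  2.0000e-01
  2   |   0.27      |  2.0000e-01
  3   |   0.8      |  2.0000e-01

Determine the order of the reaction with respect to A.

zeroth order (0)

Step 1: Compare trials - when concentration changes, rate stays constant.
Step 2: rate₂/rate₁ = 2.0000e-01/2.0000e-01 = 1
Step 3: [A]₂/[A]₁ = 0.27/0.075 = 3.6
Step 4: Since rate ratio ≈ (conc ratio)^0, the reaction is zeroth order.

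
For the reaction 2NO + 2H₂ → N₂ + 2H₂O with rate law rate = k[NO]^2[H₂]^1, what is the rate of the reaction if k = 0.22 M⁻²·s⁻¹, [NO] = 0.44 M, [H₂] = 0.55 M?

0.02343 M/s

Step 1: The rate law is rate = k[NO]^2[H₂]^1
Step 2: Substitute: rate = 0.22 × (0.44)^2 × (0.55)^1
Step 3: rate = 0.22 × 0.1936 × 0.55 = 0.0234256 M/s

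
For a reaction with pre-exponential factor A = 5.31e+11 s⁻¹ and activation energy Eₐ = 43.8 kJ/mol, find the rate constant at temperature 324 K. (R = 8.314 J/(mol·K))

4.61e+04 s⁻¹

Step 1: Use the Arrhenius equation: k = A × exp(-Eₐ/RT)
Step 2: Convert Eₐ to J/mol: 43.8 kJ/mol = 43800 J/mol
Step 3: Calculate the exponent: -Eₐ/(RT) = -43800/(8.314 × 324) = -16.25995
Step 4: k = 5.31e+11 × exp(-16.25995)
Step 5: k = 5.31e+11 × 8.67748e-08 = 4.6077e+04 s⁻¹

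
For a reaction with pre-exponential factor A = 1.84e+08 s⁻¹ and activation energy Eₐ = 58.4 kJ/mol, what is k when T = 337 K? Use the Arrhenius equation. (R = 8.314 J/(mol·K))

1.63e-01 s⁻¹

Step 1: Use the Arrhenius equation: k = A × exp(-Eₐ/RT)
Step 2: Convert Eₐ to J/mol: 58.4 kJ/mol = 58400 J/mol
Step 3: Calculate the exponent: -Eₐ/(RT) = -58400/(8.314 × 337) = -20.84361
Step 4: k = 1.84e+08 × exp(-20.84361)
Step 5: k = 1.84e+08 × 8.86615e-10 = 1.6314e-01 s⁻¹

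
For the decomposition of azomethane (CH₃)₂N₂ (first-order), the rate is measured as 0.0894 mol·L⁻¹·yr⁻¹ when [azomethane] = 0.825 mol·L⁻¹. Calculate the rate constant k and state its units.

0.1084 yr⁻¹

Step 1: rate = k[azomethane]^1, so k = rate / [azomethane]^1.
Step 2: k = 0.0894 / (0.825)^1 = 0.0894 / 0.825.
Step 3: k = 0.1084 yr⁻¹.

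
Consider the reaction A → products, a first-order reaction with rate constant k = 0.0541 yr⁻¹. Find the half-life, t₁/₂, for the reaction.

12.81 yr

Step 1: For a first-order reaction, t₁/₂ = ln(2)/k
Step 2: t₁/₂ = ln(2)/0.0541
Step 3: t₁/₂ = 0.6931/0.0541 = 12.81 yr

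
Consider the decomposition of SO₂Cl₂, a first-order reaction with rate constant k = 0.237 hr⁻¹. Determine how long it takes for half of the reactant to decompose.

2.925 hr

Step 1: For a first-order reaction, t₁/₂ = ln(2)/k
Step 2: t₁/₂ = ln(2)/0.237
Step 3: t₁/₂ = 0.6931/0.237 = 2.925 hr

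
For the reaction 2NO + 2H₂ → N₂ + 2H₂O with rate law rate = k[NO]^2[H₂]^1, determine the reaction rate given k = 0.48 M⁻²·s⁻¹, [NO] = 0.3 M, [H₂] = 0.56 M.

0.02419 M/s

Step 1: The rate law is rate = k[NO]^2[H₂]^1
Step 2: Substitute: rate = 0.48 × (0.3)^2 × (0.56)^1
Step 3: rate = 0.48 × 0.09 × 0.56 = 0.024192 M/s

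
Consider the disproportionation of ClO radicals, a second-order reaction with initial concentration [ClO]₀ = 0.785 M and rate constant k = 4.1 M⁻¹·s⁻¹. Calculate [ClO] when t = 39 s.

0.006204 M

Step 1: For a second-order reaction: 1/[ClO] = 1/[ClO]₀ + kt
Step 2: 1/[ClO] = 1/0.785 + 4.1 × 39
Step 3: 1/[ClO] = 1.274 + 159.9 = 161.2
Step 4: [ClO] = 1/161.2 = 0.006204 M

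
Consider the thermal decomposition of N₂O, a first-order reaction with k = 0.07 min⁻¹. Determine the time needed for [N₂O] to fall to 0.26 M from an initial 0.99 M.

19.1 min

Step 1: For first-order: t = ln([N₂O]₀/[N₂O])/k
Step 2: t = ln(0.99/0.26)/0.07
Step 3: t = ln(3.808)/0.07
Step 4: t = 1.337/0.07 = 19.1 min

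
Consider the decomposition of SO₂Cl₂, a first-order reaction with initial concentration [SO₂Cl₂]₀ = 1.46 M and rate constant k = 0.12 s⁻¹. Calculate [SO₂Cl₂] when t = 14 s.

0.2721 M

Step 1: For a first-order reaction: [SO₂Cl₂] = [SO₂Cl₂]₀ × e^(-kt)
Step 2: [SO₂Cl₂] = 1.46 × e^(-0.12 × 14)
Step 3: [SO₂Cl₂] = 1.46 × e^(-1.68)
Step 4: [SO₂Cl₂] = 1.46 × 0.186374 = 0.2721 M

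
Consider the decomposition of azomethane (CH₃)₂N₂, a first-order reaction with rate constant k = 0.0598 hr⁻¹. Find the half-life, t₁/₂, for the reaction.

11.59 hr

Step 1: For a first-order reaction, t₁/₂ = ln(2)/k
Step 2: t₁/₂ = ln(2)/0.0598
Step 3: t₁/₂ = 0.6931/0.0598 = 11.59 hr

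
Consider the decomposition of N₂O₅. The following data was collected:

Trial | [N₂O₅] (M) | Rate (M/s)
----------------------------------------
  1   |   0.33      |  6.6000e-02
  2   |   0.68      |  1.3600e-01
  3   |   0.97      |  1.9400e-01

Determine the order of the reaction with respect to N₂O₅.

first order (1)

Step 1: Compare trials to find order n where rate₂/rate₁ = ([N₂O₅]₂/[N₂O₅]₁)^n
Step 2: rate₂/rate₁ = 1.3600e-01/6.6000e-02 = 2.061
Step 3: [N₂O₅]₂/[N₂O₅]₁ = 0.68/0.33 = 2.061
Step 4: n = ln(2.061)/ln(2.061) = 1.00 ≈ 1
Step 5: The reaction is first order in N₂O₅.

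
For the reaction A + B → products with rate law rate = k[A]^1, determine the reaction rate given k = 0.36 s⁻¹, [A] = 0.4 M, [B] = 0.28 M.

0.144 M/s

Step 1: The rate law is rate = k[A]^1
Step 2: Note that the rate does not depend on [B] (zero order in B).
Step 3: rate = 0.36 × (0.4)^1 = 0.144 M/s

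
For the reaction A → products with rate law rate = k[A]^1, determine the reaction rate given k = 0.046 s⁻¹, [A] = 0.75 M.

0.0345 M/s

Step 1: Identify the rate law: rate = k[A]^1
Step 2: Substitute values: rate = 0.046 × (0.75)^1
Step 3: Calculate: rate = 0.046 × 0.75 = 0.0345 M/s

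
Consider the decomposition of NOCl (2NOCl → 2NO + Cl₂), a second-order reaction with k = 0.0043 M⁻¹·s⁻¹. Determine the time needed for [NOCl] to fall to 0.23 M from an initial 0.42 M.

457.4 s

Step 1: For second-order: t = (1/[NOCl] - 1/[NOCl]₀)/k
Step 2: t = (1/0.23 - 1/0.42)/0.0043
Step 3: t = (4.348 - 2.381)/0.0043
Step 4: t = 1.967/0.0043 = 457.4 s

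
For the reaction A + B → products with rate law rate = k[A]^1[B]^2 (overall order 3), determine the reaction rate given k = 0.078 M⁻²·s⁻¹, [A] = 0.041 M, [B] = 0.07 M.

1.567e-05 M/s

Step 1: The rate law is rate = k[A]^1[B]^2, overall order = 1+2 = 3
Step 2: Substitute values: rate = 0.078 × (0.041)^1 × (0.07)^2
Step 3: rate = 0.078 × 0.041 × 0.0049 = 1.56702e-05 M/s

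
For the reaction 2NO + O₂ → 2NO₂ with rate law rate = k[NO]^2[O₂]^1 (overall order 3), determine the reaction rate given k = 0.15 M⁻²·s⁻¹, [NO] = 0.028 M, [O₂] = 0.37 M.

4.351e-05 M/s

Step 1: The rate law is rate = k[NO]^2[O₂]^1, overall order = 2+1 = 3
Step 2: Substitute values: rate = 0.15 × (0.028)^2 × (0.37)^1
Step 3: rate = 0.15 × 0.000784 × 0.37 = 4.3512e-05 M/s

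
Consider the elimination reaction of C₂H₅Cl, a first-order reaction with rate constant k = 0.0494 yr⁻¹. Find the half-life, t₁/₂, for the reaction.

14.03 yr

Step 1: For a first-order reaction, t₁/₂ = ln(2)/k
Step 2: t₁/₂ = ln(2)/0.0494
Step 3: t₁/₂ = 0.6931/0.0494 = 14.03 yr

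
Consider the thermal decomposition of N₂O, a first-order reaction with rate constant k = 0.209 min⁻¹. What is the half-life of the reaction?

3.316 min

Step 1: For a first-order reaction, t₁/₂ = ln(2)/k
Step 2: t₁/₂ = ln(2)/0.209
Step 3: t₁/₂ = 0.6931/0.209 = 3.316 min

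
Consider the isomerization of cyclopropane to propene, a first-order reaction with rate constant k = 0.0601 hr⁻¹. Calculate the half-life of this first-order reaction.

11.53 hr

Step 1: For a first-order reaction, t₁/₂ = ln(2)/k
Step 2: t₁/₂ = ln(2)/0.0601
Step 3: t₁/₂ = 0.6931/0.0601 = 11.53 hr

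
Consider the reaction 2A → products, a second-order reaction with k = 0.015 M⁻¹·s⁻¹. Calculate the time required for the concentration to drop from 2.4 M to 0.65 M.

74.79 s

Step 1: For second-order: t = (1/[A] - 1/[A]₀)/k
Step 2: t = (1/0.65 - 1/2.4)/0.015
Step 3: t = (1.538 - 0.4167)/0.015
Step 4: t = 1.122/0.015 = 74.79 s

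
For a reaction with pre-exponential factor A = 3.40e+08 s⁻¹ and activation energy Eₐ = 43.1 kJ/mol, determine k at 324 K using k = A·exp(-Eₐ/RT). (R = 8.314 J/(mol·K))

3.83e+01 s⁻¹

Step 1: Use the Arrhenius equation: k = A × exp(-Eₐ/RT)
Step 2: Convert Eₐ to J/mol: 43.1 kJ/mol = 43100 J/mol
Step 3: Calculate the exponent: -Eₐ/(RT) = -43100/(8.314 × 324) = -16.00008
Step 4: k = 3.40e+08 × exp(-16.00008)
Step 5: k = 3.40e+08 × 1.12526e-07 = 3.8259e+01 s⁻¹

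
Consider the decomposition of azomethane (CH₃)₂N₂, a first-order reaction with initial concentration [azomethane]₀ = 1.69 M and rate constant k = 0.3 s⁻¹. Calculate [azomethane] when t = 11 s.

0.06233 M

Step 1: For a first-order reaction: [azomethane] = [azomethane]₀ × e^(-kt)
Step 2: [azomethane] = 1.69 × e^(-0.3 × 11)
Step 3: [azomethane] = 1.69 × e^(-3.3)
Step 4: [azomethane] = 1.69 × 0.0368832 = 0.06233 M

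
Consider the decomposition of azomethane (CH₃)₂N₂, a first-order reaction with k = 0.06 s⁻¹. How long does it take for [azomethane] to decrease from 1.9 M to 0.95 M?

11.55 s

Step 1: For first-order: t = ln([azomethane]₀/[azomethane])/k
Step 2: t = ln(1.9/0.95)/0.06
Step 3: t = ln(2)/0.06
Step 4: t = 0.6931/0.06 = 11.55 s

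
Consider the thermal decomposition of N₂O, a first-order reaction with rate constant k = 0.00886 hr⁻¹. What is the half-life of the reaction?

78.23 hr

Step 1: For a first-order reaction, t₁/₂ = ln(2)/k
Step 2: t₁/₂ = ln(2)/0.00886
Step 3: t₁/₂ = 0.6931/0.00886 = 78.23 hr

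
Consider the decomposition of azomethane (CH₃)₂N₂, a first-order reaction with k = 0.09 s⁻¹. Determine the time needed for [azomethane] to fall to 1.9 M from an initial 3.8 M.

7.702 s

Step 1: For first-order: t = ln([azomethane]₀/[azomethane])/k
Step 2: t = ln(3.8/1.9)/0.09
Step 3: t = ln(2)/0.09
Step 4: t = 0.6931/0.09 = 7.702 s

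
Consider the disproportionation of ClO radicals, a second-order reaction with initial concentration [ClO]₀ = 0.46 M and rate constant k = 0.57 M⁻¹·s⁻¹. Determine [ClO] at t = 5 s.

0.199 M

Step 1: For a second-order reaction: 1/[ClO] = 1/[ClO]₀ + kt
Step 2: 1/[ClO] = 1/0.46 + 0.57 × 5
Step 3: 1/[ClO] = 2.174 + 2.85 = 5.024
Step 4: [ClO] = 1/5.024 = 0.199 M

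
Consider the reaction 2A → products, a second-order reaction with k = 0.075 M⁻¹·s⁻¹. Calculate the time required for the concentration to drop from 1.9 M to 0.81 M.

9.443 s

Step 1: For second-order: t = (1/[A] - 1/[A]₀)/k
Step 2: t = (1/0.81 - 1/1.9)/0.075
Step 3: t = (1.235 - 0.5263)/0.075
Step 4: t = 0.7083/0.075 = 9.443 s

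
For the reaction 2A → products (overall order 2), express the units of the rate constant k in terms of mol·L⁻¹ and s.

(mol·L⁻¹)⁻¹·s⁻¹

Step 1: For overall order n, rate = k × (concentration)^n.
Step 2: Rate has units mol·L⁻¹·s⁻¹; concentration term has units (mol·L⁻¹)^2.
Step 3: k = rate / (concentration)^n, so units of k = (mol·L⁻¹)^(1-2)·s⁻¹ = (mol·L⁻¹)⁻¹·s⁻¹.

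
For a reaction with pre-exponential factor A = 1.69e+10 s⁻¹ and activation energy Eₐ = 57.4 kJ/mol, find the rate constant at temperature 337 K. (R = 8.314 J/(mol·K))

2.14e+01 s⁻¹

Step 1: Use the Arrhenius equation: k = A × exp(-Eₐ/RT)
Step 2: Convert Eₐ to J/mol: 57.4 kJ/mol = 57400 J/mol
Step 3: Calculate the exponent: -Eₐ/(RT) = -57400/(8.314 × 337) = -20.48670
Step 4: k = 1.69e+10 × exp(-20.48670)
Step 5: k = 1.69e+10 × 1.26689e-09 = 2.1410e+01 s⁻¹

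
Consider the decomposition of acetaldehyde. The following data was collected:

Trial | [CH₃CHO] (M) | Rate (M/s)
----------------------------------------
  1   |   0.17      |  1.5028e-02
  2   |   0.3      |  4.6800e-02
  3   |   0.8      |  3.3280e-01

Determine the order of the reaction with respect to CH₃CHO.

second order (2)

Step 1: Compare trials to find order n where rate₂/rate₁ = ([CH₃CHO]₂/[CH₃CHO]₁)^n
Step 2: rate₂/rate₁ = 4.6800e-02/1.5028e-02 = 3.114
Step 3: [CH₃CHO]₂/[CH₃CHO]₁ = 0.3/0.17 = 1.765
Step 4: n = ln(3.114)/ln(1.765) = 2.00 ≈ 2
Step 5: The reaction is second order in CH₃CHO.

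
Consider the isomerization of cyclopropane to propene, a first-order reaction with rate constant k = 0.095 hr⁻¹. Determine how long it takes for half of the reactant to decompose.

7.296 hr

Step 1: For a first-order reaction, t₁/₂ = ln(2)/k
Step 2: t₁/₂ = ln(2)/0.095
Step 3: t₁/₂ = 0.6931/0.095 = 7.296 hr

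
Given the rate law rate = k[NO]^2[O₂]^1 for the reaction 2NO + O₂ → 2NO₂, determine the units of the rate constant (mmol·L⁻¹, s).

(mmol·L⁻¹)⁻²·s⁻¹

Step 1: Overall order = 2 + 1 = 3.
Step 2: rate has units mmol·L⁻¹·s⁻¹; [NO]^2[O₂]^1 has units (mmol·L⁻¹)^3.
Step 3: k = rate/([NO]^2[O₂]^1), so units of k = (mmol·L⁻¹)^(1-3)·s⁻¹ = (mmol·L⁻¹)⁻²·s⁻¹.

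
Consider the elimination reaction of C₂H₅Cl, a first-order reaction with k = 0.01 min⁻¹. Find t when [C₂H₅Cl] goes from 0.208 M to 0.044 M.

155.3 min

Step 1: For first-order: t = ln([C₂H₅Cl]₀/[C₂H₅Cl])/k
Step 2: t = ln(0.208/0.044)/0.01
Step 3: t = ln(4.727)/0.01
Step 4: t = 1.553/0.01 = 155.3 min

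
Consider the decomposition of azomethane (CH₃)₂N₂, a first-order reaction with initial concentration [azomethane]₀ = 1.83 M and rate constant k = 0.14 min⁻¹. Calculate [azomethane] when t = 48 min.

0.002208 M

Step 1: For a first-order reaction: [azomethane] = [azomethane]₀ × e^(-kt)
Step 2: [azomethane] = 1.83 × e^(-0.14 × 48)
Step 3: [azomethane] = 1.83 × e^(-6.72)
Step 4: [azomethane] = 1.83 × 0.00120654 = 0.002208 M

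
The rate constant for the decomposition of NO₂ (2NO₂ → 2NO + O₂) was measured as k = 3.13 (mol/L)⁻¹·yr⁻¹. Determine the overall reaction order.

second order (2)

Step 1: The units of k for an nth-order reaction are (concentration)^(1-n)·(time)⁻¹.
Step 2: Here k has units (mol/L)⁻¹·yr⁻¹, so the concentration exponent is -1.
Step 3: 1 - n = -1 ⇒ n = 2. The reaction is second order.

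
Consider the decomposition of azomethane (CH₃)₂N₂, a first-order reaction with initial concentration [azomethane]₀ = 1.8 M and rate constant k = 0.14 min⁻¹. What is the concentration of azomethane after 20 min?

0.1095 M

Step 1: For a first-order reaction: [azomethane] = [azomethane]₀ × e^(-kt)
Step 2: [azomethane] = 1.8 × e^(-0.14 × 20)
Step 3: [azomethane] = 1.8 × e^(-2.8)
Step 4: [azomethane] = 1.8 × 0.0608101 = 0.1095 M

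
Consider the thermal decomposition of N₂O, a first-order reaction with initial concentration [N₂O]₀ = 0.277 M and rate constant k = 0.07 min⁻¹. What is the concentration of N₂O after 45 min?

0.01187 M

Step 1: For a first-order reaction: [N₂O] = [N₂O]₀ × e^(-kt)
Step 2: [N₂O] = 0.277 × e^(-0.07 × 45)
Step 3: [N₂O] = 0.277 × e^(-3.15)
Step 4: [N₂O] = 0.277 × 0.0428521 = 0.01187 M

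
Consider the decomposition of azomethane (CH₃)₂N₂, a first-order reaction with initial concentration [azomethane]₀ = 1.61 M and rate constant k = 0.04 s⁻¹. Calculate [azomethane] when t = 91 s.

0.04227 M

Step 1: For a first-order reaction: [azomethane] = [azomethane]₀ × e^(-kt)
Step 2: [azomethane] = 1.61 × e^(-0.04 × 91)
Step 3: [azomethane] = 1.61 × e^(-3.64)
Step 4: [azomethane] = 1.61 × 0.0262523 = 0.04227 M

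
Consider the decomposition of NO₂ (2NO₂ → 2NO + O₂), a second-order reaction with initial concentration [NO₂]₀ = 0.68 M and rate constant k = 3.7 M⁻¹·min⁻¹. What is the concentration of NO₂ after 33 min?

0.008093 M

Step 1: For a second-order reaction: 1/[NO₂] = 1/[NO₂]₀ + kt
Step 2: 1/[NO₂] = 1/0.68 + 3.7 × 33
Step 3: 1/[NO₂] = 1.471 + 122.1 = 123.6
Step 4: [NO₂] = 1/123.6 = 0.008093 M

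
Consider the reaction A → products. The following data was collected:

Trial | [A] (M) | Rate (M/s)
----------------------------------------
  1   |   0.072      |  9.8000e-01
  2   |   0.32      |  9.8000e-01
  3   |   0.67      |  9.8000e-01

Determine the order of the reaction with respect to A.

zeroth order (0)

Step 1: Compare trials - when concentration changes, rate stays constant.
Step 2: rate₂/rate₁ = 9.8000e-01/9.8000e-01 = 1
Step 3: [A]₂/[A]₁ = 0.32/0.072 = 4.444
Step 4: Since rate ratio ≈ (conc ratio)^0, the reaction is zeroth order.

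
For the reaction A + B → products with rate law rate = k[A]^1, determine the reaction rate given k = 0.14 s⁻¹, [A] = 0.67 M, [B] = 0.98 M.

0.0938 M/s

Step 1: The rate law is rate = k[A]^1
Step 2: Note that the rate does not depend on [B] (zero order in B).
Step 3: rate = 0.14 × (0.67)^1 = 0.0938 M/s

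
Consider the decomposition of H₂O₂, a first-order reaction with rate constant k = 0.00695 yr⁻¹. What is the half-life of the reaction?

99.73 yr

Step 1: For a first-order reaction, t₁/₂ = ln(2)/k
Step 2: t₁/₂ = ln(2)/0.00695
Step 3: t₁/₂ = 0.6931/0.00695 = 99.73 yr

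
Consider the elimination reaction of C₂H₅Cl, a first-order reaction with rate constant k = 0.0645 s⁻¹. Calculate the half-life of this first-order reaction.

10.75 s

Step 1: For a first-order reaction, t₁/₂ = ln(2)/k
Step 2: t₁/₂ = ln(2)/0.0645
Step 3: t₁/₂ = 0.6931/0.0645 = 10.75 s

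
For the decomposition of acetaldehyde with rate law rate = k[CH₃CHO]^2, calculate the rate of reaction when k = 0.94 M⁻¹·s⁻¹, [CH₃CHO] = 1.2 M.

1.354 M/s

Step 1: Identify the rate law: rate = k[CH₃CHO]^2
Step 2: Substitute values: rate = 0.94 × (1.2)^2
Step 3: Calculate: rate = 0.94 × 1.44 = 1.3536 M/s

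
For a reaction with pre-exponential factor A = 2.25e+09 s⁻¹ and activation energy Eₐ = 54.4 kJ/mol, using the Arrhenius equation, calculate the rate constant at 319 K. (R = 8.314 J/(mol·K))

2.78e+00 s⁻¹

Step 1: Use the Arrhenius equation: k = A × exp(-Eₐ/RT)
Step 2: Convert Eₐ to J/mol: 54.4 kJ/mol = 54400 J/mol
Step 3: Calculate the exponent: -Eₐ/(RT) = -54400/(8.314 × 319) = -20.51154
Step 4: k = 2.25e+09 × exp(-20.51154)
Step 5: k = 2.25e+09 × 1.23581e-09 = 2.7806e+00 s⁻¹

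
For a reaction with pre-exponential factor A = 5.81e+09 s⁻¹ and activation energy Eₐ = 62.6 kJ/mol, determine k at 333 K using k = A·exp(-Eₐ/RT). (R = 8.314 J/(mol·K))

8.80e-01 s⁻¹

Step 1: Use the Arrhenius equation: k = A × exp(-Eₐ/RT)
Step 2: Convert Eₐ to J/mol: 62.6 kJ/mol = 62600 J/mol
Step 3: Calculate the exponent: -Eₐ/(RT) = -62600/(8.314 × 333) = -22.61102
Step 4: k = 5.81e+09 × exp(-22.61102)
Step 5: k = 5.81e+09 × 1.51411e-10 = 8.7970e-01 s⁻¹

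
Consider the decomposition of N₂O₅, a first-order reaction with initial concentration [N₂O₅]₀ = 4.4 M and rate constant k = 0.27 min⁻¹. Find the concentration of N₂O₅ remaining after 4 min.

1.494 M

Step 1: For a first-order reaction: [N₂O₅] = [N₂O₅]₀ × e^(-kt)
Step 2: [N₂O₅] = 4.4 × e^(-0.27 × 4)
Step 3: [N₂O₅] = 4.4 × e^(-1.08)
Step 4: [N₂O₅] = 4.4 × 0.339596 = 1.494 M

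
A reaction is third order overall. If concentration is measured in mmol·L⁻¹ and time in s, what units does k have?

(mmol·L⁻¹)⁻²·s⁻¹

Step 1: For overall order n, rate = k × (concentration)^n.
Step 2: Rate has units mmol·L⁻¹·s⁻¹; concentration term has units (mmol·L⁻¹)^3.
Step 3: k = rate / (concentration)^n, so units of k = (mmol·L⁻¹)^(1-3)·s⁻¹ = (mmol·L⁻¹)⁻²·s⁻¹.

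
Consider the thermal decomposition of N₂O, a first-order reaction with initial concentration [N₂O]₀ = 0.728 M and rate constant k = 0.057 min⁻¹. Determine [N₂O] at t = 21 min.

0.2199 M

Step 1: For a first-order reaction: [N₂O] = [N₂O]₀ × e^(-kt)
Step 2: [N₂O] = 0.728 × e^(-0.057 × 21)
Step 3: [N₂O] = 0.728 × e^(-1.197)
Step 4: [N₂O] = 0.728 × 0.302099 = 0.2199 M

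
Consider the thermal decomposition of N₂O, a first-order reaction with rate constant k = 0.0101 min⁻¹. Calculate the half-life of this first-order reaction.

68.63 min

Step 1: For a first-order reaction, t₁/₂ = ln(2)/k
Step 2: t₁/₂ = ln(2)/0.0101
Step 3: t₁/₂ = 0.6931/0.0101 = 68.63 min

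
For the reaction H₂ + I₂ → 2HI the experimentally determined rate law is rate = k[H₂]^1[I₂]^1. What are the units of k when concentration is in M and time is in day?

M⁻¹·day⁻¹

Step 1: Overall order = 1 + 1 = 2.
Step 2: rate has units M·day⁻¹; [H₂]^1[I₂]^1 has units M^2.
Step 3: k = rate/([H₂]^1[I₂]^1), so units of k = M^(1-2)·day⁻¹ = M⁻¹·day⁻¹.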